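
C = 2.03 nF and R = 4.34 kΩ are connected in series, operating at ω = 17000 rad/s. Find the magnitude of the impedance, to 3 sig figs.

X_C = 1/(ωC) = 29000 Ω
Z = 4340 − j29000 Ω
|Z| = √(4340² + 29000²) = 29300 Ω

29300 Ω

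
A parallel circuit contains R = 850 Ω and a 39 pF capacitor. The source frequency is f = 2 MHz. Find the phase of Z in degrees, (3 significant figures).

ω = 2πf = 1.257e+07 rad/s
X_C = 1/(ωC) = 2040 Ω
Parallel: admittances add. Y = 1/R + jωC
Y = (0.00118 + j0.000490) S
|Y| = 0.00127 S → |Z| = 1/|Y| = 785 Ω, ∠Z = −∠Y = -22.6°

-22.6°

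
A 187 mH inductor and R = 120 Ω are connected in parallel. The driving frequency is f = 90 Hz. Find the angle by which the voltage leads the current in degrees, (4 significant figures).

48.61°

ω = 2πf = 565.5 rad/s
X_L = ωL = 105.7 Ω
Parallel: admittances add. Y = 1/R + 1/(jωL)
Y = (0.008333 − j0.009457) S
|Y| = 0.01260 S → |Z| = 1/|Y| = 79.34 Ω, ∠Z = −∠Y = 48.61°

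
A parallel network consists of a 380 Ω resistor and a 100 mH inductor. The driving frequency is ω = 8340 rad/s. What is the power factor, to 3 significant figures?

X_L = ωL = 834 Ω
Parallel: admittances add. Y = 1/R + 1/(jωL)
Y = (0.00263 − j0.00120) S
|Y| = 0.00289 S → |Z| = 1/|Y| = 346 Ω, ∠Z = −∠Y = 24.5°
cos φ = cos(24.5°) = 0.910

0.910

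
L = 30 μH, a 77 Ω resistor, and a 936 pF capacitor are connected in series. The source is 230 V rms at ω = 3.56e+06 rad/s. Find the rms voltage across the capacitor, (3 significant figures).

332 V

X_L = ωL = 107 Ω
X_C = 1/(ωC) = 300 Ω
Net reactance X = X_L − X_C = -193 Ω
Z = 77.0 − j193 Ω
|Z| = √(77.0² + 193²) = 208 Ω
I = V/|Z| = 1.11 A
V_C = I·|Z_C| = 1.11 × 300 = 332 V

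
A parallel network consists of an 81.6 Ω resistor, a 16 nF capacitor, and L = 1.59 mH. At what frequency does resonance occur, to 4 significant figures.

ω₀ = 1/√(LC) = 1/√(0.00159 × 1.6e-08) = 198300 rad/s
f₀ = ω₀/(2π) = 31.55 kHz

31.55 kHz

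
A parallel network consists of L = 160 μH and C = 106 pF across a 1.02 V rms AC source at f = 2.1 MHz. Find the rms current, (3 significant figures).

ω = 2πf = 1.319e+07 rad/s
X_L = ωL = 2110 Ω
X_C = 1/(ωC) = 715 Ω
Parallel: admittances add. Y = 1/(jωL) + jωC
Y = (0 + j0.000925) S
|Y| = 0.000925 S → |Z| = 1/|Y| = 1080 Ω, ∠Z = −∠Y = -90.0°
I = V/|Z| = 1.02/1080 = 943 μA

943 μA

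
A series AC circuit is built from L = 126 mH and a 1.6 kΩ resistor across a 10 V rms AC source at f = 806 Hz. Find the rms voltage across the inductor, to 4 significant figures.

ω = 2πf = 5064 rad/s
X_L = ωL = 638.1 Ω
Z = 1600 + j638.1 Ω
|Z| = √(1600² + 638.1²) = 1723 Ω
I = V/|Z| = 5.805 mA
V_L = I·|Z_L| = 0.005805 × 638.1 = 3.704 V

3.704 V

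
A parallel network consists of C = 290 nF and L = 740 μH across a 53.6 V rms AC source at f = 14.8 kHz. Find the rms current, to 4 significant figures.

ω = 2πf = 92990 rad/s
X_L = ωL = 68.81 Ω
X_C = 1/(ωC) = 37.08 Ω
Parallel: admittances add. Y = 1/(jωL) + jωC
Y = (0 + j0.01244) S
|Y| = 0.01244 S → |Z| = 1/|Y| = 80.42 Ω, ∠Z = −∠Y = -90.00°
I = V/|Z| = 53.6/80.42 = 666.5 mA

666.5 mA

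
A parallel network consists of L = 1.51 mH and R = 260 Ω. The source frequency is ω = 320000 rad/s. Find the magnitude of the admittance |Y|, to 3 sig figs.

X_L = ωL = 483 Ω
Parallel: admittances add. Y = 1/R + 1/(jωL)
Y = (0.00385 − j0.00207) S
|Y| = 0.00437 S → |Z| = 1/|Y| = 229 Ω, ∠Z = −∠Y = 28.3°

4.37 mS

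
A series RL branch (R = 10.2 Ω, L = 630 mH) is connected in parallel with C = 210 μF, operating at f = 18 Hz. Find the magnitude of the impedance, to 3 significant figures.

98.1 Ω

ω = 2πf = 113.1 rad/s
X_L = ωL = 71.3 Ω
X_C = 1/(ωC) = 42.1 Ω
Branch 1 (R+jX_L): Z₁ = 10.2 + j71.3 Ω, |Z₁| = 72.0 Ω
Branch 2 (−jX_C): Z₂ = −j42.1 Ω
Parallel: Z = Z₁Z₂/(Z₁+Z₂), |Z| = 98.1 Ω, ∠Z = -78.9°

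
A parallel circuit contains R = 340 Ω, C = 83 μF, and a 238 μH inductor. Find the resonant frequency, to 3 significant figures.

1.13 kHz

ω₀ = 1/√(LC) = 1/√(0.000238 × 8.3e-05) = 7115 rad/s
f₀ = ω₀/(2π) = 1.13 kHz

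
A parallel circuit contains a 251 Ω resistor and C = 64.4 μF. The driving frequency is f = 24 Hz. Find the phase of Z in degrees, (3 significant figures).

ω = 2πf = 150.8 rad/s
X_C = 1/(ωC) = 103 Ω
Parallel: admittances add. Y = 1/R + jωC
Y = (0.00398 + j0.00971) S
|Y| = 0.0105 S → |Z| = 1/|Y| = 95.3 Ω, ∠Z = −∠Y = -67.7°

-67.7°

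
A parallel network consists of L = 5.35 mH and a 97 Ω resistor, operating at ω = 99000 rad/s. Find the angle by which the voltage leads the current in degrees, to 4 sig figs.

10.38°

X_L = ωL = 529.6 Ω
Parallel: admittances add. Y = 1/R + 1/(jωL)
Y = (0.01031 − j0.001888) S
|Y| = 0.01048 S → |Z| = 1/|Y| = 95.41 Ω, ∠Z = −∠Y = 10.38°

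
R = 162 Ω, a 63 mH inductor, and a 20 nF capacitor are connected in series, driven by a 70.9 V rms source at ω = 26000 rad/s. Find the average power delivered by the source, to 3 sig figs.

X_L = ωL = 1640 Ω
X_C = 1/(ωC) = 1920 Ω
Net reactance X = X_L − X_C = -285 Ω
Z = 162 − j285 Ω
|Z| = √(162² + 285²) = 328 Ω
∠Z = arctan(-285/162) = -60.4°
I = V/|Z| = 216 mA
P = VI cos φ = 70.9 × 0.216 × cos(-60.4°) = 7.57 W

7.57 W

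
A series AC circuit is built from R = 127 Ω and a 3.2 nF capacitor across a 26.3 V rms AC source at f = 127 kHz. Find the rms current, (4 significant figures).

ω = 2πf = 798000 rad/s
X_C = 1/(ωC) = 391.6 Ω
Z = 127.0 − j391.6 Ω
|Z| = √(127.0² + 391.6²) = 411.7 Ω
I = V/|Z| = 26.3/411.7 = 63.88 mA

63.88 mA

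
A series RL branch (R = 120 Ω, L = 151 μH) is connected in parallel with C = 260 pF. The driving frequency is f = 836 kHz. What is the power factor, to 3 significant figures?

0.814

ω = 2πf = 5.253e+06 rad/s
X_L = ωL = 793 Ω
X_C = 1/(ωC) = 732 Ω
Branch 1 (R+jX_L): Z₁ = 120 + j793 Ω, |Z₁| = 802 Ω
Branch 2 (−jX_C): Z₂ = −j732 Ω
Parallel: Z = Z₁Z₂/(Z₁+Z₂), |Z| = 4360 Ω, ∠Z = -35.5°
cos φ = cos(-35.5°) = 0.814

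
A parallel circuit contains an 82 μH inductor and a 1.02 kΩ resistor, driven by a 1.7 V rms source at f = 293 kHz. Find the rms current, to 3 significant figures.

ω = 2πf = 1.841e+06 rad/s
X_L = ωL = 151 Ω
Parallel: admittances add. Y = 1/R + 1/(jωL)
Y = (0.000980 − j0.00662) S
|Y| = 0.00670 S → |Z| = 1/|Y| = 149 Ω, ∠Z = −∠Y = 81.6°
I = V/|Z| = 1.7/149 = 11.4 mA

11.4 mA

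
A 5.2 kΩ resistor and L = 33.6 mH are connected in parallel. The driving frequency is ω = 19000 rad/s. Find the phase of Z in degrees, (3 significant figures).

83.0°

X_L = ωL = 638 Ω
Parallel: admittances add. Y = 1/R + 1/(jωL)
Y = (0.000192 − j0.00157) S
|Y| = 0.00158 S → |Z| = 1/|Y| = 634 Ω, ∠Z = −∠Y = 83.0°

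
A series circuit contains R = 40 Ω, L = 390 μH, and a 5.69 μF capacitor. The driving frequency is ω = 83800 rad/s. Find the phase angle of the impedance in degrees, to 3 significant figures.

37.4°

X_L = ωL = 32.7 Ω
X_C = 1/(ωC) = 2.10 Ω
Net reactance X = X_L − X_C = 30.6 Ω
Z = 40.0 + j30.6 Ω
|Z| = √(40.0² + 30.6²) = 50.4 Ω
∠Z = arctan(30.6/40.0) = 37.4°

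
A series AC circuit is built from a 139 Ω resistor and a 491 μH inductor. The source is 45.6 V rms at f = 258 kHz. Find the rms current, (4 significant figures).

56.44 mA

ω = 2πf = 1.621e+06 rad/s
X_L = ωL = 795.9 Ω
Z = 139.0 + j795.9 Ω
|Z| = √(139.0² + 795.9²) = 808.0 Ω
I = V/|Z| = 45.6/808.0 = 56.44 mA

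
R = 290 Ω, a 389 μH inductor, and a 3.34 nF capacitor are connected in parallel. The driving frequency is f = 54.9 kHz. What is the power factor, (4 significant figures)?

ω = 2πf = 344900 rad/s
X_L = ωL = 134.2 Ω
X_C = 1/(ωC) = 868.0 Ω
Parallel: admittances add. Y = 1/R + 1/(jωL) + jωC
Y = (0.003448 − j0.006300) S
|Y| = 0.007182 S → |Z| = 1/|Y| = 139.2 Ω, ∠Z = −∠Y = 61.31°
cos φ = cos(61.31°) = 0.4801

0.4801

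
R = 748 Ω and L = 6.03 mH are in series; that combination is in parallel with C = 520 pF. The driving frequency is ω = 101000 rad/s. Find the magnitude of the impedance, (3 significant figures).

996 Ω

X_L = ωL = 609 Ω
X_C = 1/(ωC) = 19000 Ω
Branch 1 (R+jX_L): Z₁ = 748 + j609 Ω, |Z₁| = 965 Ω
Branch 2 (−jX_C): Z₂ = −j19000 Ω
Parallel: Z = Z₁Z₂/(Z₁+Z₂), |Z| = 996 Ω, ∠Z = 36.8°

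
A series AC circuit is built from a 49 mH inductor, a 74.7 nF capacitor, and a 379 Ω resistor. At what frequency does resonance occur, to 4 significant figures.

ω₀ = 1/√(LC) = 1/√(0.049 × 7.47e-08) = 16530 rad/s
f₀ = ω₀/(2π) = 2.631 kHz

2.631 kHz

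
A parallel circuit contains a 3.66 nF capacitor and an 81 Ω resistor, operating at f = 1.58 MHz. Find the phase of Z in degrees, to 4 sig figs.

-71.23°

ω = 2πf = 9.927e+06 rad/s
X_C = 1/(ωC) = 27.52 Ω
Parallel: admittances add. Y = 1/R + jωC
Y = (0.01235 + j0.03633) S
|Y| = 0.03837 S → |Z| = 1/|Y| = 26.06 Ω, ∠Z = −∠Y = -71.23°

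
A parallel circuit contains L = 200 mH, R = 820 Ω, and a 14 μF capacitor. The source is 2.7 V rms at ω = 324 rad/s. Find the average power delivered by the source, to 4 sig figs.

X_L = ωL = 64.80 Ω
X_C = 1/(ωC) = 220.5 Ω
Parallel: admittances add. Y = 1/R + 1/(jωL) + jωC
Y = (0.001220 − j0.01090) S
|Y| = 0.01096 S → |Z| = 1/|Y| = 91.21 Ω, ∠Z = −∠Y = 83.61°
I = V/|Z| = 29.60 mA
P = VI cos φ = 2.7 × 0.02960 × cos(83.61°) = 8.890 mW

8.890 mW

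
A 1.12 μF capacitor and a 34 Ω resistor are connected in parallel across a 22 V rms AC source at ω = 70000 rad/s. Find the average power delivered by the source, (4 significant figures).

14.24 W

X_C = 1/(ωC) = 12.76 Ω
Parallel: admittances add. Y = 1/R + jωC
Y = (0.02941 + j0.07840) S
|Y| = 0.08374 S → |Z| = 1/|Y| = 11.94 Ω, ∠Z = −∠Y = -69.44°
I = V/|Z| = 1.842 A
P = VI cos φ = 22 × 1.842 × cos(-69.44°) = 14.24 W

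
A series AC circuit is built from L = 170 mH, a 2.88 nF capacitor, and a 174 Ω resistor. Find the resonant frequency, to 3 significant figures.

7.19 kHz

ω₀ = 1/√(LC) = 1/√(0.17 × 2.88e-09) = 45190 rad/s
f₀ = ω₀/(2π) = 7.19 kHz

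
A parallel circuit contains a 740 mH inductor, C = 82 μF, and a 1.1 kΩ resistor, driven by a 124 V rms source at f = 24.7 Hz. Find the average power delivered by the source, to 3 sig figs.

ω = 2πf = 155.2 rad/s
X_L = ωL = 115 Ω
X_C = 1/(ωC) = 78.6 Ω
Parallel: admittances add. Y = 1/R + 1/(jωL) + jωC
Y = (0.000909 + j0.00402) S
|Y| = 0.00412 S → |Z| = 1/|Y| = 243 Ω, ∠Z = −∠Y = -77.3°
I = V/|Z| = 511 mA
P = VI cos φ = 124 × 0.511 × cos(-77.3°) = 14.0 W

14.0 W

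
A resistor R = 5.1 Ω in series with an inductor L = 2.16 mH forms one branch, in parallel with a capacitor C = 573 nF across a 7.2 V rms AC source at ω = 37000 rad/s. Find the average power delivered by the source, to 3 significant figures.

41.2 mW

X_L = ωL = 79.9 Ω
X_C = 1/(ωC) = 47.2 Ω
Branch 1 (R+jX_L): Z₁ = 5.10 + j79.9 Ω, |Z₁| = 80.1 Ω
Branch 2 (−jX_C): Z₂ = −j47.2 Ω
Parallel: Z = Z₁Z₂/(Z₁+Z₂), |Z| = 114 Ω, ∠Z = -84.8°
I = V/|Z| = 63.2 mA
P = VI cos φ = 7.2 × 0.0632 × cos(-84.8°) = 41.2 mW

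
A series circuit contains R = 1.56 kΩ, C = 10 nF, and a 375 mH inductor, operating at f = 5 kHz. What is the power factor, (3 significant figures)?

0.179

ω = 2πf = 31420 rad/s
X_L = ωL = 11800 Ω
X_C = 1/(ωC) = 3180 Ω
Net reactance X = X_L − X_C = 8600 Ω
Z = 1560 + j8600 Ω
|Z| = √(1560² + 8600²) = 8740 Ω
∠Z = arctan(8600/1560) = 79.7°
cos φ = cos(79.7°) = 0.179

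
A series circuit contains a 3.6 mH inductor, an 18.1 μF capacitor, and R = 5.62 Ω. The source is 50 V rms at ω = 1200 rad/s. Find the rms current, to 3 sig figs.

1.19 A

X_L = ωL = 4.32 Ω
X_C = 1/(ωC) = 46.0 Ω
Net reactance X = X_L − X_C = -41.7 Ω
Z = 5.62 − j41.7 Ω
|Z| = √(5.62² + 41.7²) = 42.1 Ω
I = V/|Z| = 50/42.1 = 1.19 A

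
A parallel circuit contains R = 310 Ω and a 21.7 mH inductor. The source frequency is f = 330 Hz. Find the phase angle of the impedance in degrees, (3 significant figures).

81.7°

ω = 2πf = 2073 rad/s
X_L = ωL = 45.0 Ω
Parallel: admittances add. Y = 1/R + 1/(jωL)
Y = (0.00323 − j0.0222) S
|Y| = 0.0225 S → |Z| = 1/|Y| = 44.5 Ω, ∠Z = −∠Y = 81.7°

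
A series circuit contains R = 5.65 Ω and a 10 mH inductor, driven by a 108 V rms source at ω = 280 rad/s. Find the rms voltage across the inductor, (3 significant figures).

X_L = ωL = 2.80 Ω
Z = 5.65 + j2.80 Ω
|Z| = √(5.65² + 2.80²) = 6.31 Ω
I = V/|Z| = 17.1 A
V_L = I·|Z_L| = 17.1 × 2.80 = 48.0 V

48.0 V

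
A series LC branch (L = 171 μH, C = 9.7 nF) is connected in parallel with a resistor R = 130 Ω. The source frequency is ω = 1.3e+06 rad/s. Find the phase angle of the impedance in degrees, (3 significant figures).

X_L = ωL = 222 Ω
X_C = 1/(ωC) = 79.3 Ω
Branch 1: Z₁ = R = 130 Ω
Branch 2 (series LC): Z₂ = j(X_L − X_C) = j143 Ω
Parallel: Z = Z₁Z₂/(Z₁+Z₂), |Z| = 96.2 Ω, ∠Z = 42.3°

42.3°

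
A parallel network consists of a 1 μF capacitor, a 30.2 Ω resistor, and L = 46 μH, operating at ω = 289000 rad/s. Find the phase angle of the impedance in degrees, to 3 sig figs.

X_L = ωL = 13.3 Ω
X_C = 1/(ωC) = 3.46 Ω
Parallel: admittances add. Y = 1/R + 1/(jωL) + jωC
Y = (0.0331 + j0.214) S
|Y| = 0.216 S → |Z| = 1/|Y| = 4.62 Ω, ∠Z = −∠Y = -81.2°

-81.2°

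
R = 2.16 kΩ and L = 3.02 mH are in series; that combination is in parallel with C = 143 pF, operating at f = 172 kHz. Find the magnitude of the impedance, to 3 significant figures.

6550 Ω

ω = 2πf = 1.081e+06 rad/s
X_L = ωL = 3260 Ω
X_C = 1/(ωC) = 6470 Ω
Branch 1 (R+jX_L): Z₁ = 2160 + j3260 Ω, |Z₁| = 3910 Ω
Branch 2 (−jX_C): Z₂ = −j6470 Ω
Parallel: Z = Z₁Z₂/(Z₁+Z₂), |Z| = 6550 Ω, ∠Z = 22.5°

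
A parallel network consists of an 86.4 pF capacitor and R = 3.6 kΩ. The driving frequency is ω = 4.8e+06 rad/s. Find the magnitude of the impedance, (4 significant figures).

X_C = 1/(ωC) = 2411 Ω
Parallel: admittances add. Y = 1/R + jωC
Y = (0.0002778 + j0.0004147) S
|Y| = 0.0004992 S → |Z| = 1/|Y| = 2003 Ω, ∠Z = −∠Y = -56.19°

2003 Ω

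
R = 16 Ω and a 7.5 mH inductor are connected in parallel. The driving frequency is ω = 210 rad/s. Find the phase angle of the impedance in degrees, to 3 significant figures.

X_L = ωL = 1.57 Ω
Parallel: admittances add. Y = 1/R + 1/(jωL)
Y = (0.0625 − j0.635) S
|Y| = 0.638 S → |Z| = 1/|Y| = 1.57 Ω, ∠Z = −∠Y = 84.4°

84.4°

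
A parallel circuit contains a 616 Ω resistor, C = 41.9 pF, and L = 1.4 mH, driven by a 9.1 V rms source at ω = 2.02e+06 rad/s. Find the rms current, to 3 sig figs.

X_L = ωL = 2830 Ω
X_C = 1/(ωC) = 11800 Ω
Parallel: admittances add. Y = 1/R + 1/(jωL) + jωC
Y = (0.00162 − j0.000269) S
|Y| = 0.00165 S → |Z| = 1/|Y| = 608 Ω, ∠Z = −∠Y = 9.41°
I = V/|Z| = 9.1/608 = 15.0 mA

15.0 mA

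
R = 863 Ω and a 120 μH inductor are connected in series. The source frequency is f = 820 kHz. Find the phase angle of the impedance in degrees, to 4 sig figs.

35.62°

ω = 2πf = 5.152e+06 rad/s
X_L = ωL = 618.3 Ω
Z = 863.0 + j618.3 Ω
|Z| = √(863.0² + 618.3²) = 1062 Ω
∠Z = arctan(618.3/863.0) = 35.62°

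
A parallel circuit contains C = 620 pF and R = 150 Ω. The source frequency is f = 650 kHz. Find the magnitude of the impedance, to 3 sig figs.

ω = 2πf = 4.084e+06 rad/s
X_C = 1/(ωC) = 395 Ω
Parallel: admittances add. Y = 1/R + jωC
Y = (0.00667 + j0.00253) S
|Y| = 0.00713 S → |Z| = 1/|Y| = 140 Ω, ∠Z = −∠Y = -20.8°

140 Ω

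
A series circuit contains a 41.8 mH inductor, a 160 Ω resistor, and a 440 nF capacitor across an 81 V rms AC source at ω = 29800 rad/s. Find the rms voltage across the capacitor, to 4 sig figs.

X_L = ωL = 1246 Ω
X_C = 1/(ωC) = 76.27 Ω
Net reactance X = X_L − X_C = 1169 Ω
Z = 160.0 + j1169 Ω
|Z| = √(160.0² + 1169²) = 1180 Ω
I = V/|Z| = 68.63 mA
V_C = I·|Z_C| = 0.06863 × 76.27 = 5.234 V

5.234 V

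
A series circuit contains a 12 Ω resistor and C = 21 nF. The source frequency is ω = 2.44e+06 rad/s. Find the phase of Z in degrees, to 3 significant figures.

X_C = 1/(ωC) = 19.5 Ω
Z = 12.0 − j19.5 Ω
|Z| = √(12.0² + 19.5²) = 22.9 Ω
∠Z = arctan(-19.5/12.0) = -58.4°

-58.4°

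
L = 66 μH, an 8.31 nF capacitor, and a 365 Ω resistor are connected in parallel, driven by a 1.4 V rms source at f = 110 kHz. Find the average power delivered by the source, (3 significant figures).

ω = 2πf = 691200 rad/s
X_L = ωL = 45.6 Ω
X_C = 1/(ωC) = 174 Ω
Parallel: admittances add. Y = 1/R + 1/(jωL) + jωC
Y = (0.00274 − j0.0162) S
|Y| = 0.0164 S → |Z| = 1/|Y| = 60.9 Ω, ∠Z = −∠Y = 80.4°
I = V/|Z| = 23.0 mA
P = VI cos φ = 1.4 × 0.0230 × cos(80.4°) = 5.37 mW

5.37 mW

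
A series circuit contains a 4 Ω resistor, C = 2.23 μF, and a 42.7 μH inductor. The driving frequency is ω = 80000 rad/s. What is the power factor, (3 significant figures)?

0.877

X_L = ωL = 3.42 Ω
X_C = 1/(ωC) = 5.61 Ω
Net reactance X = X_L − X_C = -2.19 Ω
Z = 4.00 − j2.19 Ω
|Z| = √(4.00² + 2.19²) = 4.56 Ω
∠Z = arctan(-2.19/4.00) = -28.7°
cos φ = cos(-28.7°) = 0.877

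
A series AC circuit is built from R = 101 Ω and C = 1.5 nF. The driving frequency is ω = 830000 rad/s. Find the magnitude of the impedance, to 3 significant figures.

X_C = 1/(ωC) = 803 Ω
Z = 101 − j803 Ω
|Z| = √(101² + 803²) = 810 Ω

810 Ω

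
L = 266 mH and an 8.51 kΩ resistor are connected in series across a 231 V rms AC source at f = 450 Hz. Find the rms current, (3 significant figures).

ω = 2πf = 2827 rad/s
X_L = ωL = 752 Ω
Z = 8510 + j752 Ω
|Z| = √(8510² + 752²) = 8540 Ω
I = V/|Z| = 231/8540 = 27.0 mA

27.0 mA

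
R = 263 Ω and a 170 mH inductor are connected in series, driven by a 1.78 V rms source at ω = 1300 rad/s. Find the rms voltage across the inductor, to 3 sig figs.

1.15 V

X_L = ωL = 221 Ω
Z = 263 + j221 Ω
|Z| = √(263² + 221²) = 344 Ω
I = V/|Z| = 5.18 mA
V_L = I·|Z_L| = 0.00518 × 221 = 1.15 V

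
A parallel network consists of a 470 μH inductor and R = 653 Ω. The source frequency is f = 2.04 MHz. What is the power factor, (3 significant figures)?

0.994

ω = 2πf = 1.282e+07 rad/s
X_L = ωL = 6020 Ω
Parallel: admittances add. Y = 1/R + 1/(jωL)
Y = (0.00153 − j0.000166) S
|Y| = 0.00154 S → |Z| = 1/|Y| = 649 Ω, ∠Z = −∠Y = 6.19°
cos φ = cos(6.19°) = 0.994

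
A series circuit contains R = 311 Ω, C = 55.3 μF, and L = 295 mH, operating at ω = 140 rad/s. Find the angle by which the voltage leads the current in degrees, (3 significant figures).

X_L = ωL = 41.3 Ω
X_C = 1/(ωC) = 129 Ω
Net reactance X = X_L − X_C = -87.9 Ω
Z = 311 − j87.9 Ω
|Z| = √(311² + 87.9²) = 323 Ω
∠Z = arctan(-87.9/311) = -15.8°

-15.8°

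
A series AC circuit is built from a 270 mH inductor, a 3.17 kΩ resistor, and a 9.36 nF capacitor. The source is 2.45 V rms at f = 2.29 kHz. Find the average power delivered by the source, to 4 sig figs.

842.6 μW

ω = 2πf = 14390 rad/s
X_L = ωL = 3885 Ω
X_C = 1/(ωC) = 7425 Ω
Net reactance X = X_L − X_C = -3540 Ω
Z = 3170 − j3540 Ω
|Z| = √(3170² + 3540²) = 4752 Ω
∠Z = arctan(-3540/3170) = -48.16°
I = V/|Z| = 515.6 μA
P = VI cos φ = 2.45 × 0.0005156 × cos(-48.16°) = 842.6 μW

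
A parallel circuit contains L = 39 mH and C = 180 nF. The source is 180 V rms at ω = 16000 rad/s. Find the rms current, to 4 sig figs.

X_L = ωL = 624.0 Ω
X_C = 1/(ωC) = 347.2 Ω
Parallel: admittances add. Y = 1/(jωL) + jωC
Y = (0 + j0.001277) S
|Y| = 0.001277 S → |Z| = 1/|Y| = 782.8 Ω, ∠Z = −∠Y = -90.00°
I = V/|Z| = 180/782.8 = 229.9 mA

229.9 mA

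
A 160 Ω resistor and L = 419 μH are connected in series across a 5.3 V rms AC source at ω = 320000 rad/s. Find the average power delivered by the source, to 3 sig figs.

103 mW

X_L = ωL = 134 Ω
Z = 160 + j134 Ω
|Z| = √(160² + 134²) = 209 Ω
∠Z = arctan(134/160) = 40.0°
I = V/|Z| = 25.4 mA
P = VI cos φ = 5.3 × 0.0254 × cos(40.0°) = 103 mW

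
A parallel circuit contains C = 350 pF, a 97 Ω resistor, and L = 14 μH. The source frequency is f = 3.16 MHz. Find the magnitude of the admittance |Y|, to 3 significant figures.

ω = 2πf = 1.985e+07 rad/s
X_L = ωL = 278 Ω
X_C = 1/(ωC) = 144 Ω
Parallel: admittances add. Y = 1/R + 1/(jωL) + jωC
Y = (0.0103 + j0.00335) S
|Y| = 0.0108 S → |Z| = 1/|Y| = 92.2 Ω, ∠Z = −∠Y = -18.0°

10.8 mS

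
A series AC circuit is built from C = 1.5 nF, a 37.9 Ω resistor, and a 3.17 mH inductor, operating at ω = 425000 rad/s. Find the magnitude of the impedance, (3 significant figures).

225 Ω

X_L = ωL = 1350 Ω
X_C = 1/(ωC) = 1570 Ω
Net reactance X = X_L − X_C = -221 Ω
Z = 37.9 − j221 Ω
|Z| = √(37.9² + 221²) = 225 Ω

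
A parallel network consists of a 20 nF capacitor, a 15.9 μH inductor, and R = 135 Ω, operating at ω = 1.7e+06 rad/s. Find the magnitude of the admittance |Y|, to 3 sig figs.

7.99 mS

X_L = ωL = 27.0 Ω
X_C = 1/(ωC) = 29.4 Ω
Parallel: admittances add. Y = 1/R + 1/(jωL) + jωC
Y = (0.00741 − j0.00300) S
|Y| = 0.00799 S → |Z| = 1/|Y| = 125 Ω, ∠Z = −∠Y = 22.0°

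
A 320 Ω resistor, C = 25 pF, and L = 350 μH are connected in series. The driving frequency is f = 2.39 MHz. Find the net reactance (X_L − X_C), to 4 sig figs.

2592 Ω

ω = 2πf = 1.502e+07 rad/s
X_L = ωL = 5256 Ω
X_C = 1/(ωC) = 2664 Ω
X = 5256 − 2664 = 2592 Ω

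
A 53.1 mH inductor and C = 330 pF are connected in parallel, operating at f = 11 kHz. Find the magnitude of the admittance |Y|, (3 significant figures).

ω = 2πf = 69120 rad/s
X_L = ωL = 3670 Ω
X_C = 1/(ωC) = 43800 Ω
Parallel: admittances add. Y = 1/(jωL) + jωC
Y = (0 − j0.000250) S
|Y| = 0.000250 S → |Z| = 1/|Y| = 4010 Ω, ∠Z = −∠Y = 90.0°

250 μS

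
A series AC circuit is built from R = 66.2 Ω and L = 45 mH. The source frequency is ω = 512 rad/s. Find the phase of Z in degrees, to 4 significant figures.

19.19°

X_L = ωL = 23.04 Ω
Z = 66.20 + j23.04 Ω
|Z| = √(66.20² + 23.04²) = 70.09 Ω
∠Z = arctan(23.04/66.20) = 19.19°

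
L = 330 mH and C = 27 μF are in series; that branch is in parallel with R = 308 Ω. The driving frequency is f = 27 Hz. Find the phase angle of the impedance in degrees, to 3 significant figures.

ω = 2πf = 169.6 rad/s
X_L = ωL = 56.0 Ω
X_C = 1/(ωC) = 218 Ω
Branch 1: Z₁ = R = 308 Ω
Branch 2 (series LC): Z₂ = j(X_L − X_C) = −j162 Ω
Parallel: Z = Z₁Z₂/(Z₁+Z₂), |Z| = 144 Ω, ∠Z = -62.2°

-62.2°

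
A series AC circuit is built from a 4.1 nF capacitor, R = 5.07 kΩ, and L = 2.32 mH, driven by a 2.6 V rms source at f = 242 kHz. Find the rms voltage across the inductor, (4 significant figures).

1.507 V

ω = 2πf = 1.521e+06 rad/s
X_L = ωL = 3528 Ω
X_C = 1/(ωC) = 160.4 Ω
Net reactance X = X_L − X_C = 3367 Ω
Z = 5070 + j3367 Ω
|Z| = √(5070² + 3367²) = 6086 Ω
I = V/|Z| = 427.2 μA
V_L = I·|Z_L| = 0.0004272 × 3528 = 1.507 V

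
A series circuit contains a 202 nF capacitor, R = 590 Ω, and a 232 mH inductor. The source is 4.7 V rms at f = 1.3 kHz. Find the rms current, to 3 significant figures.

3.32 mA

ω = 2πf = 8168 rad/s
X_L = ωL = 1900 Ω
X_C = 1/(ωC) = 606 Ω
Net reactance X = X_L − X_C = 1290 Ω
Z = 590 + j1290 Ω
|Z| = √(590² + 1290²) = 1420 Ω
I = V/|Z| = 4.7/1420 = 3.32 mA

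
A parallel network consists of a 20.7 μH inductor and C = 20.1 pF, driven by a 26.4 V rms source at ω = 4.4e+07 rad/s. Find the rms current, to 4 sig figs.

X_L = ωL = 910.8 Ω
X_C = 1/(ωC) = 1131 Ω
Parallel: admittances add. Y = 1/(jωL) + jωC
Y = (0 − j0.0002135) S
|Y| = 0.0002135 S → |Z| = 1/|Y| = 4683 Ω, ∠Z = −∠Y = 90.00°
I = V/|Z| = 26.4/4683 = 5.637 mA

5.637 mA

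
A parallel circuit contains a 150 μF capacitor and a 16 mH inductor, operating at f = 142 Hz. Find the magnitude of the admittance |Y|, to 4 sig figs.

ω = 2πf = 892.2 rad/s
X_L = ωL = 14.28 Ω
X_C = 1/(ωC) = 7.472 Ω
Parallel: admittances add. Y = 1/(jωL) + jωC
Y = (0 + j0.06378) S
|Y| = 0.06378 S → |Z| = 1/|Y| = 15.68 Ω, ∠Z = −∠Y = -90.00°

63.78 mS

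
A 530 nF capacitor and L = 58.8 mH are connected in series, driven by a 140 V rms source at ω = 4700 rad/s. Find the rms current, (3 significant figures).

1.12 A

X_L = ωL = 276 Ω
X_C = 1/(ωC) = 401 Ω
Net reactance X = X_L − X_C = -125 Ω
Z = − j125 Ω
|Z| = √(0² + 125²) = 125 Ω
I = V/|Z| = 140/125 = 1.12 A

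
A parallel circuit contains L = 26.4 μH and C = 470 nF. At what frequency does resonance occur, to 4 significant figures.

45.18 kHz

ω₀ = 1/√(LC) = 1/√(2.64e-05 × 4.7e-07) = 283900 rad/s
f₀ = ω₀/(2π) = 45.18 kHz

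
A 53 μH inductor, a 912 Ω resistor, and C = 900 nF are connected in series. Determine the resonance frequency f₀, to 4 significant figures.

ω₀ = 1/√(LC) = 1/√(5.3e-05 × 9e-07) = 144800 rad/s
f₀ = ω₀/(2π) = 23.04 kHz

23.04 kHz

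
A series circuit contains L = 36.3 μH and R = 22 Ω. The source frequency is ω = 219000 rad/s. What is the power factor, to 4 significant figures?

X_L = ωL = 7.950 Ω
Z = 22.00 + j7.950 Ω
|Z| = √(22.00² + 7.950²) = 23.39 Ω
∠Z = arctan(7.950/22.00) = 19.87°
cos φ = cos(19.87°) = 0.9405

0.9405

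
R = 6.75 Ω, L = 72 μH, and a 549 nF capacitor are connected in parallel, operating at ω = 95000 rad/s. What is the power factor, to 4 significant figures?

X_L = ωL = 6.840 Ω
X_C = 1/(ωC) = 19.17 Ω
Parallel: admittances add. Y = 1/R + 1/(jωL) + jωC
Y = (0.1481 − j0.09404) S
|Y| = 0.1755 S → |Z| = 1/|Y| = 5.699 Ω, ∠Z = −∠Y = 32.41°
cos φ = cos(32.41°) = 0.8443

0.8443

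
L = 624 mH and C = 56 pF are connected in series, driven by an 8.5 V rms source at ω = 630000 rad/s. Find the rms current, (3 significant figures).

X_L = ωL = 393000 Ω
X_C = 1/(ωC) = 28300 Ω
Net reactance X = X_L − X_C = 365000 Ω
Z = j365000 Ω
|Z| = √(0² + 365000²) = 365000 Ω
I = V/|Z| = 8.5/365000 = 23.3 μA

23.3 μA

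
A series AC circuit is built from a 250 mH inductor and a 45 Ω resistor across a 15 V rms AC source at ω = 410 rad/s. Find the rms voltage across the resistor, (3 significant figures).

X_L = ωL = 102 Ω
Z = 45.0 + j102 Ω
|Z| = √(45.0² + 102²) = 112 Ω
I = V/|Z| = 134 mA
V_R = I·|Z_R| = 0.134 × 45.0 = 6.03 V

6.03 V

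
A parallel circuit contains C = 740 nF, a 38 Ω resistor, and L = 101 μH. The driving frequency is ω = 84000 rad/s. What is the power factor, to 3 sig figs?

0.427

X_L = ωL = 8.48 Ω
X_C = 1/(ωC) = 16.1 Ω
Parallel: admittances add. Y = 1/R + 1/(jωL) + jωC
Y = (0.0263 − j0.0557) S
|Y| = 0.0616 S → |Z| = 1/|Y| = 16.2 Ω, ∠Z = −∠Y = 64.7°
cos φ = cos(64.7°) = 0.427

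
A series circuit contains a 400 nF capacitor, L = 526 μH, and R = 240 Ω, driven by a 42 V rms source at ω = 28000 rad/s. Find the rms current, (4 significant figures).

167.1 mA

X_L = ωL = 14.73 Ω
X_C = 1/(ωC) = 89.29 Ω
Net reactance X = X_L − X_C = -74.56 Ω
Z = 240.0 − j74.56 Ω
|Z| = √(240.0² + 74.56²) = 251.3 Ω
I = V/|Z| = 42/251.3 = 167.1 mA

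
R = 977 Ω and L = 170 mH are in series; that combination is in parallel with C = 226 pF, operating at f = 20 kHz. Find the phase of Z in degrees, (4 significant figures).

ω = 2πf = 125700 rad/s
X_L = ωL = 21360 Ω
X_C = 1/(ωC) = 35210 Ω
Branch 1 (R+jX_L): Z₁ = 977.0 + j21360 Ω, |Z₁| = 21390 Ω
Branch 2 (−jX_C): Z₂ = −j35210 Ω
Parallel: Z = Z₁Z₂/(Z₁+Z₂), |Z| = 54240 Ω, ∠Z = 83.35°

83.35°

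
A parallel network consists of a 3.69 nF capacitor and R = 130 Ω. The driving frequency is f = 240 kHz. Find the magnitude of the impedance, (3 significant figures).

105 Ω

ω = 2πf = 1.508e+06 rad/s
X_C = 1/(ωC) = 180 Ω
Parallel: admittances add. Y = 1/R + jωC
Y = (0.00769 + j0.00556) S
|Y| = 0.00949 S → |Z| = 1/|Y| = 105 Ω, ∠Z = −∠Y = -35.9°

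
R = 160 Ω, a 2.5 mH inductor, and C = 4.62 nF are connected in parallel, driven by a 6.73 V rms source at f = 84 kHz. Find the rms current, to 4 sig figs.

ω = 2πf = 527800 rad/s
X_L = ωL = 1319 Ω
X_C = 1/(ωC) = 410.1 Ω
Parallel: admittances add. Y = 1/R + 1/(jωL) + jωC
Y = (0.006250 + j0.001680) S
|Y| = 0.006472 S → |Z| = 1/|Y| = 154.5 Ω, ∠Z = −∠Y = -15.05°
I = V/|Z| = 6.73/154.5 = 43.56 mA

43.56 mA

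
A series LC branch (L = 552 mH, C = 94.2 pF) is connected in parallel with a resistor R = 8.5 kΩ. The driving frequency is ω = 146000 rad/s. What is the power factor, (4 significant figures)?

0.6799

X_L = ωL = 80590 Ω
X_C = 1/(ωC) = 72710 Ω
Branch 1: Z₁ = R = 8500 Ω
Branch 2 (series LC): Z₂ = j(X_L − X_C) = j7882 Ω
Parallel: Z = Z₁Z₂/(Z₁+Z₂), |Z| = 5779 Ω, ∠Z = 47.16°
cos φ = cos(47.16°) = 0.6799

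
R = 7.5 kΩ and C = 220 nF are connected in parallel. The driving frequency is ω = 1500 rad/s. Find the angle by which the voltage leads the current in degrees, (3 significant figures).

X_C = 1/(ωC) = 3030 Ω
Parallel: admittances add. Y = 1/R + jωC
Y = (0.000133 + j0.000330) S
|Y| = 0.000356 S → |Z| = 1/|Y| = 2810 Ω, ∠Z = −∠Y = -68.0°

-68.0°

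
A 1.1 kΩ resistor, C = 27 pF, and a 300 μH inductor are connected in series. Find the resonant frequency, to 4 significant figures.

1.768 MHz

ω₀ = 1/√(LC) = 1/√(0.0003 × 2.7e-11) = 1.111e+07 rad/s
f₀ = ω₀/(2π) = 1.768 MHz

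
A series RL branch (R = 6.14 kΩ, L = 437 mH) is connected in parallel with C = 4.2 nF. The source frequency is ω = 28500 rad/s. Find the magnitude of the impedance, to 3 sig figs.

15700 Ω

X_L = ωL = 12500 Ω
X_C = 1/(ωC) = 8350 Ω
Branch 1 (R+jX_L): Z₁ = 6140 + j12500 Ω, |Z₁| = 13900 Ω
Branch 2 (−jX_C): Z₂ = −j8350 Ω
Parallel: Z = Z₁Z₂/(Z₁+Z₂), |Z| = 15700 Ω, ∠Z = -60.0°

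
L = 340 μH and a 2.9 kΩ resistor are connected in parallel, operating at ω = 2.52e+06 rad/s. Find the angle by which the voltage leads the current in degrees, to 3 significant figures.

X_L = ωL = 857 Ω
Parallel: admittances add. Y = 1/R + 1/(jωL)
Y = (0.000345 − j0.00117) S
|Y| = 0.00122 S → |Z| = 1/|Y| = 822 Ω, ∠Z = −∠Y = 73.5°

73.5°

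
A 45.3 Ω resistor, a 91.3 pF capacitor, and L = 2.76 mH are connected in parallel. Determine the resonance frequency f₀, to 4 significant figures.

ω₀ = 1/√(LC) = 1/√(0.00276 × 9.13e-11) = 1.992e+06 rad/s
f₀ = ω₀/(2π) = 317.1 kHz

317.1 kHz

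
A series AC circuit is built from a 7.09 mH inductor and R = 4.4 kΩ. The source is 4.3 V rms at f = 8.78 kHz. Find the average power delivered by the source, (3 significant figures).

4.17 mW

ω = 2πf = 55170 rad/s
X_L = ωL = 391 Ω
Z = 4400 + j391 Ω
|Z| = √(4400² + 391²) = 4420 Ω
∠Z = arctan(391/4400) = 5.08°
I = V/|Z| = 973 μA
P = VI cos φ = 4.3 × 0.000973 × cos(5.08°) = 4.17 mW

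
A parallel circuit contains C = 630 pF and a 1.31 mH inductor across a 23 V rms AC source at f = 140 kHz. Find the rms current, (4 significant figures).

ω = 2πf = 879600 rad/s
X_L = ωL = 1152 Ω
X_C = 1/(ωC) = 1804 Ω
Parallel: admittances add. Y = 1/(jωL) + jωC
Y = (0 − j0.0003136) S
|Y| = 0.0003136 S → |Z| = 1/|Y| = 3189 Ω, ∠Z = −∠Y = 90.00°
I = V/|Z| = 23/3189 = 7.213 mA

7.213 mA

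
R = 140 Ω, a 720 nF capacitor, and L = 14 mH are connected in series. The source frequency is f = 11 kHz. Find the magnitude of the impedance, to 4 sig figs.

957.8 Ω

ω = 2πf = 69120 rad/s
X_L = ωL = 967.6 Ω
X_C = 1/(ωC) = 20.10 Ω
Net reactance X = X_L − X_C = 947.5 Ω
Z = 140.0 + j947.5 Ω
|Z| = √(140.0² + 947.5²) = 957.8 Ω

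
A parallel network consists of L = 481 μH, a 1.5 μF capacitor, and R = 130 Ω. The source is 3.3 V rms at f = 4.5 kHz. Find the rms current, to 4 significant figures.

105.8 mA

ω = 2πf = 28270 rad/s
X_L = ωL = 13.60 Ω
X_C = 1/(ωC) = 23.58 Ω
Parallel: admittances add. Y = 1/R + 1/(jωL) + jωC
Y = (0.007692 − j0.03112) S
|Y| = 0.03205 S → |Z| = 1/|Y| = 31.20 Ω, ∠Z = −∠Y = 76.12°
I = V/|Z| = 3.3/31.20 = 105.8 mA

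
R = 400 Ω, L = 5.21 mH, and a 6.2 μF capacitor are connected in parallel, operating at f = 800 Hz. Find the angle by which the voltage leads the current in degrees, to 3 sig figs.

70.4°

ω = 2πf = 5027 rad/s
X_L = ωL = 26.2 Ω
X_C = 1/(ωC) = 32.1 Ω
Parallel: admittances add. Y = 1/R + 1/(jωL) + jωC
Y = (0.00250 − j0.00702) S
|Y| = 0.00745 S → |Z| = 1/|Y| = 134 Ω, ∠Z = −∠Y = 70.4°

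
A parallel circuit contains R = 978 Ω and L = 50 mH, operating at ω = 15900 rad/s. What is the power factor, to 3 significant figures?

X_L = ωL = 795 Ω
Parallel: admittances add. Y = 1/R + 1/(jωL)
Y = (0.00102 − j0.00126) S
|Y| = 0.00162 S → |Z| = 1/|Y| = 617 Ω, ∠Z = −∠Y = 50.9°
cos φ = cos(50.9°) = 0.631

0.631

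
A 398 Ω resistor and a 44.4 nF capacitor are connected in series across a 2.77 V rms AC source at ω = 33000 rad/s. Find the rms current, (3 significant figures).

3.51 mA

X_C = 1/(ωC) = 683 Ω
Z = 398 − j683 Ω
|Z| = √(398² + 683²) = 790 Ω
I = V/|Z| = 2.77/790 = 3.51 mA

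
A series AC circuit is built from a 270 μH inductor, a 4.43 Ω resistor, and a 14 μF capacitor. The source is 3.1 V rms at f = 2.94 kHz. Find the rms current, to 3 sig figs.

678 mA

ω = 2πf = 18470 rad/s
X_L = ωL = 4.99 Ω
X_C = 1/(ωC) = 3.87 Ω
Net reactance X = X_L − X_C = 1.12 Ω
Z = 4.43 + j1.12 Ω
|Z| = √(4.43² + 1.12²) = 4.57 Ω
I = V/|Z| = 3.1/4.57 = 678 mA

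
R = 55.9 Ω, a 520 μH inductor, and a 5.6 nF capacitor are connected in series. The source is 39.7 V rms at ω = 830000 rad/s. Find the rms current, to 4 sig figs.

177.6 mA

X_L = ωL = 431.6 Ω
X_C = 1/(ωC) = 215.1 Ω
Net reactance X = X_L − X_C = 216.5 Ω
Z = 55.90 + j216.5 Ω
|Z| = √(55.90² + 216.5²) = 223.6 Ω
I = V/|Z| = 39.7/223.6 = 177.6 mA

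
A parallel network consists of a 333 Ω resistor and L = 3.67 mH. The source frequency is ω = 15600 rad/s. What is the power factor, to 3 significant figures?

X_L = ωL = 57.3 Ω
Parallel: admittances add. Y = 1/R + 1/(jωL)
Y = (0.00300 − j0.0175) S
|Y| = 0.0177 S → |Z| = 1/|Y| = 56.4 Ω, ∠Z = −∠Y = 80.2°
cos φ = cos(80.2°) = 0.169

0.169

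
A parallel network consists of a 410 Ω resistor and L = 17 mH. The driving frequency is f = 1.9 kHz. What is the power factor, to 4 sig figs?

0.4436

ω = 2πf = 11940 rad/s
X_L = ωL = 202.9 Ω
Parallel: admittances add. Y = 1/R + 1/(jωL)
Y = (0.002439 − j0.004927) S
|Y| = 0.005498 S → |Z| = 1/|Y| = 181.9 Ω, ∠Z = −∠Y = 63.66°
cos φ = cos(63.66°) = 0.4436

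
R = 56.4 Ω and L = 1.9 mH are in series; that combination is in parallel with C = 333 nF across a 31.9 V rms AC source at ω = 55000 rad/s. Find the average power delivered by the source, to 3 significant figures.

X_L = ωL = 104 Ω
X_C = 1/(ωC) = 54.6 Ω
Branch 1 (R+jX_L): Z₁ = 56.4 + j104 Ω, |Z₁| = 119 Ω
Branch 2 (−jX_C): Z₂ = −j54.6 Ω
Parallel: Z = Z₁Z₂/(Z₁+Z₂), |Z| = 86.1 Ω, ∠Z = -69.9°
I = V/|Z| = 371 mA
P = VI cos φ = 31.9 × 0.371 × cos(-69.9°) = 4.07 W

4.07 W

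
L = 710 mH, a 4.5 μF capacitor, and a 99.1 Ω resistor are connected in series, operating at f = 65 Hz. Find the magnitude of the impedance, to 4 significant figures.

272.8 Ω

ω = 2πf = 408.4 rad/s
X_L = ωL = 290.0 Ω
X_C = 1/(ωC) = 544.1 Ω
Net reactance X = X_L − X_C = -254.2 Ω
Z = 99.10 − j254.2 Ω
|Z| = √(99.10² + 254.2²) = 272.8 Ω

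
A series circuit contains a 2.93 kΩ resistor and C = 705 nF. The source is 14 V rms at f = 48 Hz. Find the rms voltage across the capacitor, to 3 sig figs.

11.9 V

ω = 2πf = 301.6 rad/s
X_C = 1/(ωC) = 4700 Ω
Z = 2930 − j4700 Ω
|Z| = √(2930² + 4700²) = 5540 Ω
I = V/|Z| = 2.53 mA
V_C = I·|Z_C| = 0.00253 × 4700 = 11.9 V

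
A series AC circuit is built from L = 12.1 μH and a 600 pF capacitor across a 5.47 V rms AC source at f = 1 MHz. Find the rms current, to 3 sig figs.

28.9 mA

ω = 2πf = 6.283e+06 rad/s
X_L = ωL = 76.0 Ω
X_C = 1/(ωC) = 265 Ω
Net reactance X = X_L − X_C = -189 Ω
Z = − j189 Ω
|Z| = √(0² + 189²) = 189 Ω
I = V/|Z| = 5.47/189 = 28.9 mA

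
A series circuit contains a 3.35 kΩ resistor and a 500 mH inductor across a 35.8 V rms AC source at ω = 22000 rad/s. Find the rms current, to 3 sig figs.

X_L = ωL = 11000 Ω
Z = 3350 + j11000 Ω
|Z| = √(3350² + 11000²) = 11500 Ω
I = V/|Z| = 35.8/11500 = 3.11 mA

3.11 mA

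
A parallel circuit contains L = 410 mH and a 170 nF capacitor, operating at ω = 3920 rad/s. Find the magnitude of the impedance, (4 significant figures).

X_L = ωL = 1607 Ω
X_C = 1/(ωC) = 1501 Ω
Parallel: admittances add. Y = 1/(jωL) + jωC
Y = (0 + j4.42e-05) S
|Y| = 4.42e-05 S → |Z| = 1/|Y| = 22620 Ω, ∠Z = −∠Y = -90.00°

22620 Ω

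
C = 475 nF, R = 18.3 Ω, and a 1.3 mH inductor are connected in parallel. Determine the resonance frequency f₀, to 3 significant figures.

6.40 kHz

ω₀ = 1/√(LC) = 1/√(0.0013 × 4.75e-07) = 40240 rad/s
f₀ = ω₀/(2π) = 6.40 kHz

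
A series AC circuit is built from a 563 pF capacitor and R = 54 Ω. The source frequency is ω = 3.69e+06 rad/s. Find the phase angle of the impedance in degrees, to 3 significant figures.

-83.6°

X_C = 1/(ωC) = 481 Ω
Z = 54.0 − j481 Ω
|Z| = √(54.0² + 481²) = 484 Ω
∠Z = arctan(-481/54.0) = -83.6°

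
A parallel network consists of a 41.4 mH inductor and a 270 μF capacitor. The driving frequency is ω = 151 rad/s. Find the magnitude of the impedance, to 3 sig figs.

8.39 Ω

X_L = ωL = 6.25 Ω
X_C = 1/(ωC) = 24.5 Ω
Parallel: admittances add. Y = 1/(jωL) + jωC
Y = (0 − j0.119) S
|Y| = 0.119 S → |Z| = 1/|Y| = 8.39 Ω, ∠Z = −∠Y = 90.0°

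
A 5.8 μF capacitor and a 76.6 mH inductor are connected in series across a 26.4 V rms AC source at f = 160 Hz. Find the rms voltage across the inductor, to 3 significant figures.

21.5 V

ω = 2πf = 1005 rad/s
X_L = ωL = 77.0 Ω
X_C = 1/(ωC) = 172 Ω
Net reactance X = X_L − X_C = -94.5 Ω
Z = − j94.5 Ω
|Z| = √(0² + 94.5²) = 94.5 Ω
I = V/|Z| = 279 mA
V_L = I·|Z_L| = 0.279 × 77.0 = 21.5 V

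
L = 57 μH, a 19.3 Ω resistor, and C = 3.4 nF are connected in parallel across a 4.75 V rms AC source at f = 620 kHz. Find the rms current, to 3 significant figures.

250 mA

ω = 2πf = 3.896e+06 rad/s
X_L = ωL = 222 Ω
X_C = 1/(ωC) = 75.5 Ω
Parallel: admittances add. Y = 1/R + 1/(jωL) + jωC
Y = (0.0518 + j0.00874) S
|Y| = 0.0525 S → |Z| = 1/|Y| = 19.0 Ω, ∠Z = −∠Y = -9.58°
I = V/|Z| = 4.75/19.0 = 250 mA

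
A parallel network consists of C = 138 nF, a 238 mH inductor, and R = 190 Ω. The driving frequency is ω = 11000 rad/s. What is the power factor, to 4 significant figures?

X_L = ωL = 2618 Ω
X_C = 1/(ωC) = 658.8 Ω
Parallel: admittances add. Y = 1/R + 1/(jωL) + jωC
Y = (0.005263 + j0.001136) S
|Y| = 0.005384 S → |Z| = 1/|Y| = 185.7 Ω, ∠Z = −∠Y = -12.18°
cos φ = cos(-12.18°) = 0.9775

0.9775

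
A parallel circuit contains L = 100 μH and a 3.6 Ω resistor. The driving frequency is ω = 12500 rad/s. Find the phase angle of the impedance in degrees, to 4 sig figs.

70.85°

X_L = ωL = 1.250 Ω
Parallel: admittances add. Y = 1/R + 1/(jωL)
Y = (0.2778 − j0.8000) S
|Y| = 0.8469 S → |Z| = 1/|Y| = 1.181 Ω, ∠Z = −∠Y = 70.85°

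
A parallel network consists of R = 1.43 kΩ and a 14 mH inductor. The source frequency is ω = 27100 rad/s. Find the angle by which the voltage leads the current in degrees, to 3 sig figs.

X_L = ωL = 379 Ω
Parallel: admittances add. Y = 1/R + 1/(jωL)
Y = (0.000699 − j0.00264) S
|Y| = 0.00273 S → |Z| = 1/|Y| = 367 Ω, ∠Z = −∠Y = 75.1°

75.1°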